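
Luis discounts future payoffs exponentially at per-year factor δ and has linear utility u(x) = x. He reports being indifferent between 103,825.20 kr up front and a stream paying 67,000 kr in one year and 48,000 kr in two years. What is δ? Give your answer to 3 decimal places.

The stream is worth 67000δ + 48000δ² today, so 67000δ + 48000δ² = 103825.20.
Rearranged: 48000δ² + 67000δ − 103825.20 = 0.
δ = (−67000 + √(67000² + 4·48000·103825.20)) / (2·48000) = (−67000 + √24423438400.00) / 96000 ≈ 0.930.

δ ≈ 0.930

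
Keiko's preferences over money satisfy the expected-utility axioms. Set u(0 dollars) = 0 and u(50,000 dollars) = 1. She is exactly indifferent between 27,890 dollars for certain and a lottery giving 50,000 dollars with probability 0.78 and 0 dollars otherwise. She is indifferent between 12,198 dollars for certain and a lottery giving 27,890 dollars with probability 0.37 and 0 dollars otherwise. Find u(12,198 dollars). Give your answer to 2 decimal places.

First, u(27,890 dollars) = 0.78·u(50,000 dollars) + 0.22·u(0 dollars) = 0.78.
The second indifference gives u(12,198 dollars) = 0.37·u(27,890 dollars) + 0.63·u(0 dollars) = 0.37·0.78 + 0.63·0.00 = 0.2886.

0.29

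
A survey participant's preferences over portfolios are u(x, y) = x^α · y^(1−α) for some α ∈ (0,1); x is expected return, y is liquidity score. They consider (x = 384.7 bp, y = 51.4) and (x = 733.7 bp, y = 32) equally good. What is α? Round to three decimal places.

Set the two utilities equal: 384.7^α·51.4^(1−α) = 733.7^α·32^(1−α).
Rearrange to (384.7/733.7)^α = (32/51.4)^(1−α) and take logs: α·-0.645636 = (1−α)·-0.473902.
So α/(1−α) = (-0.473902)/(-0.645636) = 0.734008, and α = 0.734008/1.734008 ≈ 0.423.

α ≈ 0.423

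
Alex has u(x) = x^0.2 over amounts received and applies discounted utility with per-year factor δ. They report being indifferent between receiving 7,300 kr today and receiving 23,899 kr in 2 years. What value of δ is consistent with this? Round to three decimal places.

The payoff in 2 years is discounted by δ^2, so u(7300) = δ^2·u(23899) and δ^2 = u(7300)/u(23899).
Since u(x) = x^0.2, δ^2 = (7300/23899)^0.2 = 0.30545^0.2 = 0.78884.
Hence δ = (0.78884)^(1/2) = 0.88817.

δ ≈ 0.888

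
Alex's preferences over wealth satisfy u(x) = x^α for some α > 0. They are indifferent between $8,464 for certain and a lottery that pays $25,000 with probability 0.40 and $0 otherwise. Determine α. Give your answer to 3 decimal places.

α ≈ 0.846

EU(lottery) = 0.40·25000^α + 0.60·0 = 0.40·25000^α.
Setting u(8464) equal to that: 8464^α = 0.40·25000^α ⇒ (8464/25000)^α = 0.40.
Take logs: α = ln 0.40 / ln(8464/25000) ≈ 0.84603.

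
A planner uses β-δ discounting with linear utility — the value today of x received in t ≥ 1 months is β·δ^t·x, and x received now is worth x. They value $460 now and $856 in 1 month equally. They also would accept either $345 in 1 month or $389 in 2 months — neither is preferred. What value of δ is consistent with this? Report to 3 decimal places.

δ ≈ 0.887

From the later pair, β·δ^1·345 = β·δ^2·389; dividing through, δ = 345/389 = 0.88689.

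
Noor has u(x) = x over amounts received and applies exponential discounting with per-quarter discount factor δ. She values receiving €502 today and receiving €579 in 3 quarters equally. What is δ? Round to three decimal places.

Equating discounted utilities: u(502) = δ^3·u(579) ⇒ δ^3 = u(502)/u(579).
With u(x) = x: δ^3 = 502/579 = 0.86701.
So δ = 0.86701^(1/3) ≈ 0.954.

δ ≈ 0.954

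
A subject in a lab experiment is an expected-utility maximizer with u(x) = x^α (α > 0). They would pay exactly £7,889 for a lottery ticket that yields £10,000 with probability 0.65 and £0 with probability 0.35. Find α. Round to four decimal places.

α ≈ 1.8168

Since u(0) = 0, the lottery's EU is 0.65·10000^α.
Setting u(7889) equal to that: 7889^α = 0.65·10000^α ⇒ (7889/10000)^α = 0.65.
Taking logs: α·ln(7889/10000) = ln(0.65), so α = -0.4307829 / -0.2371157 ≈ 1.8168.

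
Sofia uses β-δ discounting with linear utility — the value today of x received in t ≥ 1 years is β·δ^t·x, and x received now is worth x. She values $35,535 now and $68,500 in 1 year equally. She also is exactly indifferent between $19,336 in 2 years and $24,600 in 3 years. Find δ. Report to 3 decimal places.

δ ≈ 0.786

The second indifference involves only future payoffs, so β cancels: β·δ^2·19336 = β·δ^3·24600, giving δ = 19336/24600 = 0.78602.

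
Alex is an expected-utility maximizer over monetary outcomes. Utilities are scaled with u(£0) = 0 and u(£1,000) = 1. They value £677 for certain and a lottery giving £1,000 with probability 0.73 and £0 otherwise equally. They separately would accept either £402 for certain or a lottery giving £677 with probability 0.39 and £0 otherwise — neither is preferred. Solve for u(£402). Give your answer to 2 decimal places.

From the first indifference, u(£677) = 0.73·u(£1,000) + 0.27·u(£0) = 0.73·1 + 0.27·0 = 0.73.
Then u(£402) = 0.39·u(£677) + 0.61·u(£0) = 0.39·0.73 + 0.61·0.00 = 0.2847.

0.28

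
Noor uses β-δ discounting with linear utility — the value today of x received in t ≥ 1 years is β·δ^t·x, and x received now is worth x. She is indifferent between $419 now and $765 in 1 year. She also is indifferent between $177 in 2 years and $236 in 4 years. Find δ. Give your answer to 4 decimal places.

Both payoffs in the second observation are in the future, so β drops out: δ^2·177 = δ^4·236 ⇒ δ^2 = 177/236 = 0.75000, so δ = 0.86603.

δ ≈ 0.8660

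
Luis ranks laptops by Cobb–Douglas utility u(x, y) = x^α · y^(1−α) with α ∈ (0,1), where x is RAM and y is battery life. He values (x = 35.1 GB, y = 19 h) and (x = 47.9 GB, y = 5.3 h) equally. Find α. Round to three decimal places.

α ≈ 0.804

The Cobb–Douglas utilities coincide, so 35.1^α·19^(1−α) = 47.9^α·5.3^(1−α).
Rearrange to (35.1/47.9)^α = (5.3/19)^(1−α) and take logs: α·-0.310914 = (1−α)·-1.276732.
So α/(1−α) = (-1.276732)/(-0.310914) = 4.106383, and α = 4.106383/5.106383 ≈ 0.804.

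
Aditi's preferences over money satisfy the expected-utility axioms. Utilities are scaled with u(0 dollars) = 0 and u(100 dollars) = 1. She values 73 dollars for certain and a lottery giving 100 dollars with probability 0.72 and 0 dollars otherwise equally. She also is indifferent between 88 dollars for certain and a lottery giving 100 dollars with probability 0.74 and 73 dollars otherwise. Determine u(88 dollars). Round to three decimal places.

0.927

From the first indifference, u(73 dollars) = 0.72·u(100 dollars) + 0.28·u(0 dollars) = 0.72·1 + 0.28·0 = 0.72.
The second indifference gives u(88 dollars) = 0.74·u(100 dollars) + 0.26·u(73 dollars) = 0.74·1.00 + 0.26·0.72 = 0.9272.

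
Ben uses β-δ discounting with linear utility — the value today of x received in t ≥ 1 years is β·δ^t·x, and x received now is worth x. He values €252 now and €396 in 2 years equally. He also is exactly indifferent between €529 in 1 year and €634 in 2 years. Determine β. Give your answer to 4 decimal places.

β ≈ 0.9141

Both payoffs in the second observation are in the future, so β drops out: δ^1·529 = δ^2·634 ⇒ δ = 529/634 = 0.83438.
The first indifference: 252 = β·δ^2·396, so β = 252/(δ^2·396) = 252/(0.69620·396) ≈ 0.9141.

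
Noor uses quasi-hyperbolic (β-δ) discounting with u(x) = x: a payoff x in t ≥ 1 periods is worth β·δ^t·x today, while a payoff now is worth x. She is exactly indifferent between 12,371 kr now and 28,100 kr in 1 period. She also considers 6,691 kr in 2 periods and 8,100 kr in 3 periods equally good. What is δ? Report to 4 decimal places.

From the later pair, β·δ^2·6691 = β·δ^3·8100; dividing through, δ = 6691/8100 = 0.82605.

δ ≈ 0.8260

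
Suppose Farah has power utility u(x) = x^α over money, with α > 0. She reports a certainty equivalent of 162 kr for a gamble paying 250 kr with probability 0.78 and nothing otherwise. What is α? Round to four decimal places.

α ≈ 0.5727

EU(lottery) = 0.78·250^α + 0.22·0 = 0.78·250^α.
Indifference: 162^α = 0.78·250^α, so (162/250)^α = 0.78.
Taking logs: α·ln(162/250) = ln(0.78), so α = -0.2484614 / -0.4338646 ≈ 0.5727.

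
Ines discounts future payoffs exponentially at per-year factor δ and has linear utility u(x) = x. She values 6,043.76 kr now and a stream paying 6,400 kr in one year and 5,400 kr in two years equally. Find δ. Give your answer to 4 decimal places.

δ ≈ 0.6200

The stream is worth 6400δ + 5400δ² today, so 6400δ + 5400δ² = 6043.76.
So 5400δ² + 6400δ − 6043.76 = 0.
The positive root is δ = [−6400 + √(6400² + 4·5400·6043.76)] / (2·5400) = (−6400 + 13096.000)/10800 ≈ 0.6200.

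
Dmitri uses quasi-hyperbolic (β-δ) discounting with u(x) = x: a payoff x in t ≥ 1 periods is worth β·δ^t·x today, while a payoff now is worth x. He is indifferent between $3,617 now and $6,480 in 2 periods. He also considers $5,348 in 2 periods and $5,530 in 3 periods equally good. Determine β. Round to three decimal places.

β ≈ 0.597

The second indifference involves only future payoffs, so β cancels: β·δ^2·5348 = β·δ^3·5530, giving δ = 5348/5530 = 0.96709.
Now use the now-vs-future pair: 3617 = β·δ^2·6480 gives β = 3617/(0.93526·6480) ≈ 0.597.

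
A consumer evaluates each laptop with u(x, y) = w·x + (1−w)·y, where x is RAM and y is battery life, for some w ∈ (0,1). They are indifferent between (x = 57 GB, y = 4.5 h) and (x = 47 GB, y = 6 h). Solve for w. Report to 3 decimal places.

Equating utilities: w·57 + (1−w)·4.5 = w·47 + (1−w)·6.
w·(57−47) = (1−w)·(6−4.5), i.e. w·10 = (1−w)·1.5.
So w/(1−w) = 1.5/10 = 0.1500, giving w = 1.5/(10+1.5) = 0.130.

w = 0.130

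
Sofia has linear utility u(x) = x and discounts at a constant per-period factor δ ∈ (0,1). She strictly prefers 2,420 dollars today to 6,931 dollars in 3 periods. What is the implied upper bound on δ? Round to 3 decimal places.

The preference means 2420 > δ^3·6931.
So δ^3 < 2420/6931 = 0.34916; taking the cube root of both positive sides preserves the inequality.
δ < (2420/6931)^(1/3) ≈ 0.704.

δ < 0.704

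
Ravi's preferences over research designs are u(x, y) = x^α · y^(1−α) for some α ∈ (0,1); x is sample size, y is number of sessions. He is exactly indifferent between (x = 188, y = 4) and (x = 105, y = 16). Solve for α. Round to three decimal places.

Indifference: 188^α · 4^(1−α) = 105^α · 16^(1−α).
Rearrange to (188/105)^α = (16/4)^(1−α) and take logs: α·0.582482 = (1−α)·1.386294.
With A = 0.582482 and B = 1.386294: α·A = (1−α)·B, so α = B/(A+B) = 1.386294/1.968776 ≈ 0.704.

α ≈ 0.704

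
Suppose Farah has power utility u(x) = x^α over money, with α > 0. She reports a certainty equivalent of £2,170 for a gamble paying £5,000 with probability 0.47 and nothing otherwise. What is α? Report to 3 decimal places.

The lottery's expected utility is 0.47·u(5000) + 0.53·u(0) = 0.47·5000^α (since u(0) = 0 for α > 0).
Indifference: 2170^α = 0.47·5000^α, so (2170/5000)^α = 0.47.
Take logs: α = ln 0.47 / ln(2170/5000) ≈ 0.90453.

α ≈ 0.905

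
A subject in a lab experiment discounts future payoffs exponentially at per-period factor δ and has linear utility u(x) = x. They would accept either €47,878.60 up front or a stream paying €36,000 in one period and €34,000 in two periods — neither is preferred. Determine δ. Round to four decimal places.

Equating present values: 47878.60 = 36000δ + 34000δ².
So 34000δ² + 36000δ − 47878.60 = 0.
By the quadratic formula (taking the positive root), δ = (−36000 + √7807489600.00) / 68000 ≈ 0.7700.

δ ≈ 0.7700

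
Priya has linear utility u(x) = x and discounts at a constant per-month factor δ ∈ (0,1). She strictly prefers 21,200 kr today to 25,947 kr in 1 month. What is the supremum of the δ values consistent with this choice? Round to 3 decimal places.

Comparing present values: 21200 > δ·25947.
Dividing through by 25947 gives δ < 0.81705.

δ < 0.817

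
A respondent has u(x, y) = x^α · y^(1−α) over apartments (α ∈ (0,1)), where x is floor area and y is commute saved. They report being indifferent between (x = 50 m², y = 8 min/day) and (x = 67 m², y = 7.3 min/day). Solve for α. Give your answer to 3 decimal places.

α ≈ 0.238

Set the two utilities equal: 50^α·8^(1−α) = 67^α·7.3^(1−α).
Rearrange to (50/67)^α = (7.3/8)^(1−α) and take logs: α·-0.292670 = (1−α)·-0.091567.
Thus α·(-0.384237) = -0.091567, so α = -0.091567/-0.384237 ≈ 0.238.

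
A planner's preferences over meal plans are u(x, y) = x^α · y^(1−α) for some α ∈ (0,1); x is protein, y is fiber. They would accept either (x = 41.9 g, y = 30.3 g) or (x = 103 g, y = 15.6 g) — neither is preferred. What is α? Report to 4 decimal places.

α ≈ 0.4247

Set the two utilities equal: 41.9^α·30.3^(1−α) = 103^α·15.6^(1−α).
(41.9/103)^α = (15.6/30.3)^(1−α); take logs: α·ln(41.9/103) = (1−α)·ln(15.6/30.3), i.e. α·-0.8994432 = (1−α)·-0.6638768.
Thus α·(-1.5633200) = -0.6638768, so α = -0.6638768/-1.5633200 ≈ 0.4247.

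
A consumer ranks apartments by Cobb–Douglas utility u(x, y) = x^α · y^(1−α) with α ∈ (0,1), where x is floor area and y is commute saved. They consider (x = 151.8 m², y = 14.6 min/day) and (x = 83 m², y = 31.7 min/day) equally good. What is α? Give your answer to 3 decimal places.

The Cobb–Douglas utilities coincide, so 151.8^α·14.6^(1−α) = 83^α·31.7^(1−α).
Taking logs: α·ln 151.8 + (1−α)·ln 14.6 = α·ln 83 + (1−α)·ln 31.7, i.e. α·0.603723 = (1−α)·0.775295.
So α/(1−α) = (0.775295)/(0.603723) = 1.284190, and α = 1.284190/2.284190 ≈ 0.562.

α ≈ 0.562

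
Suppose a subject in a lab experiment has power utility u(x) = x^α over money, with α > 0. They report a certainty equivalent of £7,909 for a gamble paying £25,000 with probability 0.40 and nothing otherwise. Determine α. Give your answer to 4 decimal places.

α ≈ 0.7962

EU(lottery) = 0.40·25000^α + 0.60·0 = 0.40·25000^α.
Indifference: 7909^α = 0.40·25000^α, so (7909/25000)^α = 0.40.
Taking logs: α·ln(7909/25000) = ln(0.40), so α = -0.9162907 / -1.1508745 ≈ 0.7962.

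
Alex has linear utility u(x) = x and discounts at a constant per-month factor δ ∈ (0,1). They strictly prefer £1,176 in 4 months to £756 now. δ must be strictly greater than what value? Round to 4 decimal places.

δ > 0.8954

The preference means 756 < δ^4·1176.
Dividing by 1176: δ^4 > 0.64286. Both sides are positive, so the 4th root keeps the direction.
δ > (756/1176)^(1/4) ≈ 0.8954.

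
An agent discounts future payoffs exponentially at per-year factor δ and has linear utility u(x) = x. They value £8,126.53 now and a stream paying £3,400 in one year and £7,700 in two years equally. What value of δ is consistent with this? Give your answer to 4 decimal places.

δ ≈ 0.8300

Present value of the stream is 3400·δ + 7700·δ². Indifference gives 3400δ + 7700δ² = 8126.53.
That is, 7700δ² + 3400δ − 8126.53 = 0, a quadratic in δ.
The positive root is δ = [−3400 + √(3400² + 4·7700·8126.53)] / (2·7700) = (−3400 + 16182.000)/15400 ≈ 0.8300.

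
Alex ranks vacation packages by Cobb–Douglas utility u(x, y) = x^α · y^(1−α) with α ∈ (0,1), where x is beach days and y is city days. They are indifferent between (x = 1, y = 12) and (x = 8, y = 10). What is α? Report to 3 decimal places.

α ≈ 0.081

The Cobb–Douglas utilities coincide, so 1^α·12^(1−α) = 8^α·10^(1−α).
(1/8)^α = (10/12)^(1−α); take logs: α·ln(1/8) = (1−α)·ln(10/12), i.e. α·-2.079442 = (1−α)·-0.182322.
Thus α·(-2.261764) = -0.182322, so α = -0.182322/-2.261764 ≈ 0.081.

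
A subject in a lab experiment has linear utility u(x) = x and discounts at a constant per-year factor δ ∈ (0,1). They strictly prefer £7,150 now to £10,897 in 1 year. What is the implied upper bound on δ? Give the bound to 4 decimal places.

δ < 0.6561

Comparing present values: 7150 > δ·10897.
So δ < 7150/10897 = 0.65614.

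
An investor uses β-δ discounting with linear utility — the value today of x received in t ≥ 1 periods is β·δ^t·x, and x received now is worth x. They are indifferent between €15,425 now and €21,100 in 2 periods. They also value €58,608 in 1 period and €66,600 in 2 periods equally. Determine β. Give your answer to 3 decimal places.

β ≈ 0.944

Both payoffs in the second observation are in the future, so β drops out: δ^1·58608 = δ^2·66600 ⇒ δ = 58608/66600 = 0.88000.
Substituting δ into 15425 = β·δ^2·21100: β = 15425/(16339.840) ≈ 0.944.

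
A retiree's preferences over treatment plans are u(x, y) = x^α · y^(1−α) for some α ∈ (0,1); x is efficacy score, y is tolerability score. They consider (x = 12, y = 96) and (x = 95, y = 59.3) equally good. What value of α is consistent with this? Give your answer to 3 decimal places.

The Cobb–Douglas utilities coincide, so 12^α·96^(1−α) = 95^α·59.3^(1−α).
Rearrange to (12/95)^α = (59.3/96)^(1−α) and take logs: α·-2.068970 = (1−α)·-0.481739.
With A = -2.068970 and B = -0.481739: α·A = (1−α)·B, so α = B/(A+B) = -0.481739/-2.550709 ≈ 0.189.

α ≈ 0.189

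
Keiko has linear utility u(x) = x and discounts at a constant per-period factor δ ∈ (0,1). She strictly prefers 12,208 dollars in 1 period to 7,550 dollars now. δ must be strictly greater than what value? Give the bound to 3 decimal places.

δ > 0.618

The preference means 7550 < δ·12208.
Dividing through by 12208 gives δ > 0.61845.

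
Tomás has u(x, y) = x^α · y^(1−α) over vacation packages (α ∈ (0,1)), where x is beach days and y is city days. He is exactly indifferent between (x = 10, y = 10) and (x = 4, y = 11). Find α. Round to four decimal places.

The Cobb–Douglas utilities coincide, so 10^α·10^(1−α) = 4^α·11^(1−α).
Rearrange to (10/4)^α = (11/10)^(1−α) and take logs: α·0.9162907 = (1−α)·0.0953102.
With A = 0.9162907 and B = 0.0953102: α·A = (1−α)·B, so α = B/(A+B) = 0.0953102/1.0116009 ≈ 0.0942.

α ≈ 0.0942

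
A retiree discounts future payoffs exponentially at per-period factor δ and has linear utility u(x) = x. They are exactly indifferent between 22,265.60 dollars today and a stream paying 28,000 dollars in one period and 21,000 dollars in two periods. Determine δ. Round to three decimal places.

δ ≈ 0.560

Equating present values: 22265.60 = 28000δ + 21000δ².
Rearranged: 21000δ² + 28000δ − 22265.60 = 0.
δ = (−28000 + √(28000² + 4·21000·22265.60)) / (2·21000) = (−28000 + √2654310400.00) / 42000 ≈ 0.560.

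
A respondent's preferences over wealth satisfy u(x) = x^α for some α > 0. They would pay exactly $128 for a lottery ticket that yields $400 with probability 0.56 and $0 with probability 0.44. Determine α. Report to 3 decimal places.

Since u(0) = 0, the lottery's EU is 0.56·400^α.
Setting u(128) equal to that: 128^α = 0.56·400^α ⇒ (128/400)^α = 0.56.
Taking logs: α·ln(128/400) = ln(0.56), so α = -0.579818 / -1.139434 ≈ 0.509.

α ≈ 0.509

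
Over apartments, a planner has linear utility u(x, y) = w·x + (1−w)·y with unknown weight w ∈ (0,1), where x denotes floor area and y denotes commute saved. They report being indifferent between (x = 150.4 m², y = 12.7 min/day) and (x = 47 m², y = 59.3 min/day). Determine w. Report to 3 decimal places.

Indifference: w·150.4 + (1−w)·12.7 = w·47 + (1−w)·59.3.
Rearranging, 103.4·w − 46.6·(1−w) = 0.
The marginal rate of substitution is 46.6/103.4, so w = 46.6/(103.4+46.6) = 0.311.

w = 0.311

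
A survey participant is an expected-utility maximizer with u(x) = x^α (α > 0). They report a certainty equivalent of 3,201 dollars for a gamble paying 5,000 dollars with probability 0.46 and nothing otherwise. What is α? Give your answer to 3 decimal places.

α ≈ 1.741

EU(lottery) = 0.46·5000^α + 0.54·0 = 0.46·5000^α.
Equating: 3201^α = 0.46·5000^α, i.e. 0.6402^α = 0.46.
α = ln(0.46) / ln(3201/5000) = -0.776529/-0.445975 ≈ 1.741.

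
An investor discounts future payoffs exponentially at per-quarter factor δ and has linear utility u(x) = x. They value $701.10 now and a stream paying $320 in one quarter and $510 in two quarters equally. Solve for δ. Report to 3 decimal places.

Equating present values: 701.10 = 320δ + 510δ².
That is, 510δ² + 320δ − 701.10 = 0, a quadratic in δ.
δ = (−320 + √(320² + 4·510·701.10)) / (2·510) = (−320 + √1532644.00) / 1020 ≈ 0.900.

δ ≈ 0.900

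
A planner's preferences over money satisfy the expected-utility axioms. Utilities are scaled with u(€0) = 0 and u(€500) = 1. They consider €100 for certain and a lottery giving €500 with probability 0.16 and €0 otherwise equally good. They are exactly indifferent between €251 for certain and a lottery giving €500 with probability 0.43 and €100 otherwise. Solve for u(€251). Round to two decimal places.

From the first indifference, u(€100) = 0.16·u(€500) + 0.84·u(€0) = 0.16·1 + 0.84·0 = 0.16.
Then u(€251) = 0.43·u(€500) + 0.57·u(€100) = 0.43·1.00 + 0.57·0.16 = 0.5212.

0.52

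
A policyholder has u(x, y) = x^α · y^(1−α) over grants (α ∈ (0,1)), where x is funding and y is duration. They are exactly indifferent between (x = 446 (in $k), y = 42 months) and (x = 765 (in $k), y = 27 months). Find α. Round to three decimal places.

The Cobb–Douglas utilities coincide, so 446^α·42^(1−α) = 765^α·27^(1−α).
(446/765)^α = (27/42)^(1−α); take logs: α·ln(446/765) = (1−α)·ln(27/42), i.e. α·-0.539557 = (1−α)·-0.441833.
With A = -0.539557 and B = -0.441833: α·A = (1−α)·B, so α = B/(A+B) = -0.441833/-0.981390 ≈ 0.450.

α ≈ 0.450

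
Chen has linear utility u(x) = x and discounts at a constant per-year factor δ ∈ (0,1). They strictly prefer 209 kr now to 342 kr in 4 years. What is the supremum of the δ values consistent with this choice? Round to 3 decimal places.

The preference means 209 > δ^4·342.
Dividing by 342: δ^4 < 0.61111. Both sides are positive, so the 4th root keeps the direction.
δ < (209/342)^(1/4) ≈ 0.884.

δ < 0.884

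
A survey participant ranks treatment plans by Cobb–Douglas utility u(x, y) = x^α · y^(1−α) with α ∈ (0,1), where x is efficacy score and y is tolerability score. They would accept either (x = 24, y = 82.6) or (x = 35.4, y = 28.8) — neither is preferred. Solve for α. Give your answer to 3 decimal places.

α ≈ 0.731

Indifference: 24^α · 82.6^(1−α) = 35.4^α · 28.8^(1−α).
Taking logs: α·ln 24 + (1−α)·ln 82.6 = α·ln 35.4 + (1−α)·ln 28.8, i.e. α·-0.388658 = (1−α)·-1.053634.
With A = -0.388658 and B = -1.053634: α·A = (1−α)·B, so α = B/(A+B) = -1.053634/-1.442292 ≈ 0.731.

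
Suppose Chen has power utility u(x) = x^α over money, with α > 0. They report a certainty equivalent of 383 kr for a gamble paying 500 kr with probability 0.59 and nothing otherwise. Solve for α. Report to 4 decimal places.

α ≈ 1.9793

The lottery's expected utility is 0.59·u(500) + 0.41·u(0) = 0.59·500^α (since u(0) = 0 for α > 0).
Equating: 383^α = 0.59·500^α, i.e. 0.7660^α = 0.59.
Take logs: α = ln 0.59 / ln(383/500) ≈ 1.979317.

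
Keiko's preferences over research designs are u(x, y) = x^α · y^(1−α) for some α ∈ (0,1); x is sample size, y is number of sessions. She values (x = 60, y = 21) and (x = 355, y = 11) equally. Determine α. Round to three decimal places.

α ≈ 0.267

The Cobb–Douglas utilities coincide, so 60^α·21^(1−α) = 355^α·11^(1−α).
Rearrange to (60/355)^α = (11/21)^(1−α) and take logs: α·-1.777773 = (1−α)·-0.646627.
Thus α·(-2.424400) = -0.646627, so α = -0.646627/-2.424400 ≈ 0.267.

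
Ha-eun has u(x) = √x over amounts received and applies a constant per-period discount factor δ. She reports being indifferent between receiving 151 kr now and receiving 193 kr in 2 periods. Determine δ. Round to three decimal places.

δ ≈ 0.940

The payoff in 2 periods is discounted by δ^2, so u(151) = δ^2·u(193) and δ^2 = u(151)/u(193).
Since u(x) = √x, δ^2 = √(151/193) = 0.88452.
Taking the square root: δ = 0.88452^(1/2) ≈ 0.940.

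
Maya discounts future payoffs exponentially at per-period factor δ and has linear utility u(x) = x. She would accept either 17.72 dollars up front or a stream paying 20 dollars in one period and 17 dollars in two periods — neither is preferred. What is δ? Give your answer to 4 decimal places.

Present value of the stream is 20·δ + 17·δ². Indifference gives 20δ + 17δ² = 17.72.
That is, 17δ² + 20δ − 17.72 = 0, a quadratic in δ.
δ = (−20 + √(20² + 4·17·17.72)) / (2·17) = (−20 + √1604.96) / 34 ≈ 0.5901.

δ ≈ 0.5901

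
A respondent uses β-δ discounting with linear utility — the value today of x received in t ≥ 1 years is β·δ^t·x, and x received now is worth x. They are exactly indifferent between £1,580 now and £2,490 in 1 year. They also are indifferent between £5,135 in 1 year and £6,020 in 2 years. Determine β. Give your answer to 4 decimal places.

Both payoffs in the second observation are in the future, so β drops out: δ^1·5135 = δ^2·6020 ⇒ δ = 5135/6020 = 0.85299.
Now use the now-vs-future pair: 1580 = β·δ·2490 gives β = 1580/(0.85299·2490) ≈ 0.7439.

β ≈ 0.7439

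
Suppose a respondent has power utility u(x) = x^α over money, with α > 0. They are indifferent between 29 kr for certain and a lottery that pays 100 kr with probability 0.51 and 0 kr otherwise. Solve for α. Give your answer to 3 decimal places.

α ≈ 0.544

EU(lottery) = 0.51·100^α + 0.49·0 = 0.51·100^α.
Setting u(29) equal to that: 29^α = 0.51·100^α ⇒ (29/100)^α = 0.51.
α = ln(0.51) / ln(29/100) = -0.673345/-1.237874 ≈ 0.544.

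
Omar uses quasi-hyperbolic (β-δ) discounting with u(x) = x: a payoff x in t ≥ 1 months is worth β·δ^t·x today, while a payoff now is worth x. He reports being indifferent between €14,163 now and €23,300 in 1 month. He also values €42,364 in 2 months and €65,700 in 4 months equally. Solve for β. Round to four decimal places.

Both payoffs in the second observation are in the future, so β drops out: δ^2·42364 = δ^4·65700 ⇒ δ^2 = 42364/65700 = 0.64481, so δ = 0.80300.
Substituting δ into 14163 = β·δ·23300: β = 14163/(18709.911) ≈ 0.7570.

β ≈ 0.7570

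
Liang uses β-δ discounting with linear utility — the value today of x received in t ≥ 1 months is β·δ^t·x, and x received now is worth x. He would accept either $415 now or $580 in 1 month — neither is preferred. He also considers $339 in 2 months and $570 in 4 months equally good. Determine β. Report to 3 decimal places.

Both payoffs in the second observation are in the future, so β drops out: δ^2·339 = δ^4·570 ⇒ δ^2 = 339/570 = 0.59474, so δ = 0.77119.
Now use the now-vs-future pair: 415 = β·δ·580 gives β = 415/(0.77119·580) ≈ 0.928.

β ≈ 0.928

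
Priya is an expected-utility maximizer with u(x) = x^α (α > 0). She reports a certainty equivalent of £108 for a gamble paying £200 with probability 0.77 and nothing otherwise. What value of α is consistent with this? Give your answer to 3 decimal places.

Since u(0) = 0, the lottery's EU is 0.77·200^α.
Setting u(108) equal to that: 108^α = 0.77·200^α ⇒ (108/200)^α = 0.77.
Take logs: α = ln 0.77 / ln(108/200) ≈ 0.42417.

α ≈ 0.424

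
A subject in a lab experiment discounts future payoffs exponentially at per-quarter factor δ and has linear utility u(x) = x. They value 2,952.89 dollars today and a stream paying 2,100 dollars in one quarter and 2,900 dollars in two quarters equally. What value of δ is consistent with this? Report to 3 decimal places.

δ ≈ 0.710

Equating present values: 2952.89 = 2100δ + 2900δ².
Rearranged: 2900δ² + 2100δ − 2952.89 = 0.
δ = (−2100 + √(2100² + 4·2900·2952.89)) / (2·2900) = (−2100 + √38663524.00) / 5800 ≈ 0.710.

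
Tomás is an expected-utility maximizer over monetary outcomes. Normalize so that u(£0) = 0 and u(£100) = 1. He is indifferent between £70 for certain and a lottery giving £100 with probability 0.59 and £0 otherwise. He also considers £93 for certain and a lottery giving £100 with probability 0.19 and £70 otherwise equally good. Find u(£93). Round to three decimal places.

From the first indifference, u(£70) = 0.59·u(£100) + 0.41·u(£0) = 0.59·1 + 0.41·0 = 0.59.
Then u(£93) = 0.19·u(£100) + 0.81·u(£70) = 0.19·1.00 + 0.81·0.59 = 0.6679.

0.668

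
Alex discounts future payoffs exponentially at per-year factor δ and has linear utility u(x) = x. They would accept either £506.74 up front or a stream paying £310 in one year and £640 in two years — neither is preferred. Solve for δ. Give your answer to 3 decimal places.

δ ≈ 0.680

Equating present values: 506.74 = 310δ + 640δ².
Rearranged: 640δ² + 310δ − 506.74 = 0.
By the quadratic formula (taking the positive root), δ = (−310 + √1393354.40) / 1280 ≈ 0.680.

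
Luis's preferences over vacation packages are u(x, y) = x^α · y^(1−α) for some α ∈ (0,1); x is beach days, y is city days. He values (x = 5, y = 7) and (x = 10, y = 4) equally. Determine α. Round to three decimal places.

α ≈ 0.447

Set the two utilities equal: 5^α·7^(1−α) = 10^α·4^(1−α).
Taking logs: α·ln 5 + (1−α)·ln 7 = α·ln 10 + (1−α)·ln 4, i.e. α·-0.693147 = (1−α)·-0.559616.
So α/(1−α) = (-0.559616)/(-0.693147) = 0.807355, and α = 0.807355/1.807355 ≈ 0.447.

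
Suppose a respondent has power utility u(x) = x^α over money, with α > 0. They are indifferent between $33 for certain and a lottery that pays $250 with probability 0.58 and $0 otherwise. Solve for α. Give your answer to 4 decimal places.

The lottery's expected utility is 0.58·u(250) + 0.42·u(0) = 0.58·250^α (since u(0) = 0 for α > 0).
Setting u(33) equal to that: 33^α = 0.58·250^α ⇒ (33/250)^α = 0.58.
Taking logs: α·ln(33/250) = ln(0.58), so α = -0.5447272 / -2.0249534 ≈ 0.2690.

α ≈ 0.2690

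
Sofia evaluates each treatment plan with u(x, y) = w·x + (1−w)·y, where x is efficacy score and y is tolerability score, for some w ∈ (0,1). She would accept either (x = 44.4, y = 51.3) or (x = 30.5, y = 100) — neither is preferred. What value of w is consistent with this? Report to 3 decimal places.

u(44.4,51.3) = u(30.5,100) means w·44.4 + (1−w)·51.3 = w·30.5 + (1−w)·100.
w·(44.4−30.5) = (1−w)·(100−51.3), i.e. w·13.9 = (1−w)·48.7.
So w/(1−w) = 48.7/13.9 = 3.5036, giving w = 48.7/(13.9+48.7) = 0.778.

w = 0.778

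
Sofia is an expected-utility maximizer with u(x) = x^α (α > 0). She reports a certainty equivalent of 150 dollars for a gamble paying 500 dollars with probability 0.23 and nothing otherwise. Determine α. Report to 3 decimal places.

EU(lottery) = 0.23·500^α + 0.77·0 = 0.23·500^α.
Indifference: 150^α = 0.23·500^α, so (150/500)^α = 0.23.
Take logs: α = ln 0.23 / ln(150/500) ≈ 1.22069.

α ≈ 1.221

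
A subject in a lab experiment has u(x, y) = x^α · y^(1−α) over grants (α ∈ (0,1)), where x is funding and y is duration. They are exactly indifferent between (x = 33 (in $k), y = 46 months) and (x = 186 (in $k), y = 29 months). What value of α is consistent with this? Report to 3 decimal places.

α ≈ 0.211

The Cobb–Douglas utilities coincide, so 33^α·46^(1−α) = 186^α·29^(1−α).
Taking logs: α·ln 33 + (1−α)·ln 46 = α·ln 186 + (1−α)·ln 29, i.e. α·-1.729239 = (1−α)·-0.461346.
So α/(1−α) = (-0.461346)/(-1.729239) = 0.266791, and α = 0.266791/1.266791 ≈ 0.211.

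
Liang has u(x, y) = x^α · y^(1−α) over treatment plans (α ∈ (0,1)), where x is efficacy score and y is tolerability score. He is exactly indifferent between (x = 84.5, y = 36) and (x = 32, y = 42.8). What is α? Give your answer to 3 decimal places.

α ≈ 0.151

Set the two utilities equal: 84.5^α·36^(1−α) = 32^α·42.8^(1−α).
Rearrange to (84.5/32)^α = (42.8/36)^(1−α) and take logs: α·0.971016 = (1−α)·0.173019.
Thus α·(1.144035) = 0.173019, so α = 0.173019/1.144035 ≈ 0.151.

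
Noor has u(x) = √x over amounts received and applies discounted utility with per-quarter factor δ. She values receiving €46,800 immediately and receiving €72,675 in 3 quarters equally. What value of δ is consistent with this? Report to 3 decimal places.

δ ≈ 0.929

Indifference means u(46800) = δ^3 · u(72675), so δ^3 = u(46800)/u(72675).
With u(x) = √x: δ^3 = √46800/√72675 = √(46800/72675) = 0.80247.
Taking the cube root: δ = 0.80247^(1/3) ≈ 0.929.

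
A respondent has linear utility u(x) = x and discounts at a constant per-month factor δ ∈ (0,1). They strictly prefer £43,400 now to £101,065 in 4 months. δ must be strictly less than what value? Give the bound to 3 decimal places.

Under u(x) = x this choice says 43400 > δ^4·101065.
Hence δ^4 < 43400/101065 = 0.42943, and x ↦ x^(1/4) is increasing on (0,∞).
δ < 0.42943^(1/4) = 0.810.

δ < 0.810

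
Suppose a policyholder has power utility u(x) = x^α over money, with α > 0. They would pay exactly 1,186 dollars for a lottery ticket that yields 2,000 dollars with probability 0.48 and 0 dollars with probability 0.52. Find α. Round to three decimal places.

α ≈ 1.405

Since u(0) = 0, the lottery's EU is 0.48·2000^α.
Indifference: 1186^α = 0.48·2000^α, so (1186/2000)^α = 0.48.
Taking logs: α·ln(1186/2000) = ln(0.48), so α = -0.733969 / -0.522561 ≈ 1.405.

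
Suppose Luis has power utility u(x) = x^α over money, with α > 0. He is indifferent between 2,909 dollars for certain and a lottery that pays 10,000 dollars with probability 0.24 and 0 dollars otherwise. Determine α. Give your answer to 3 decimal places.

α ≈ 1.156

EU(lottery) = 0.24·10000^α + 0.76·0 = 0.24·10000^α.
Equating: 2909^α = 0.24·10000^α, i.e. 0.2909^α = 0.24.
Taking logs: α·ln(2909/10000) = ln(0.24), so α = -1.427116 / -1.234776 ≈ 1.156.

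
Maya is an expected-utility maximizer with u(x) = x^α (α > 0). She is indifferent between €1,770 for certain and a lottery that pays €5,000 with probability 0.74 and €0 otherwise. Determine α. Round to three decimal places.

α ≈ 0.290

EU(lottery) = 0.74·5000^α + 0.26·0 = 0.74·5000^α.
Indifference: 1770^α = 0.74·5000^α, so (1770/5000)^α = 0.74.
α = ln(0.74) / ln(1770/5000) = -0.301105/-1.038458 ≈ 0.290.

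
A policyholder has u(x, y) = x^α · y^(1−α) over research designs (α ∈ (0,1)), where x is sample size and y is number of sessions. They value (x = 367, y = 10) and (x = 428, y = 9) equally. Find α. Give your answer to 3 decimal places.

Indifference: 367^α · 10^(1−α) = 428^α · 9^(1−α).
Rearrange to (367/428)^α = (9/10)^(1−α) and take logs: α·-0.153761 = (1−α)·-0.105361.
With A = -0.153761 and B = -0.105361: α·A = (1−α)·B, so α = B/(A+B) = -0.105361/-0.259122 ≈ 0.407.

α ≈ 0.407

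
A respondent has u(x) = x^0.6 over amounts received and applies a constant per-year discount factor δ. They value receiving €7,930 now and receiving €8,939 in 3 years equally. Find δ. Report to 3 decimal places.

δ ≈ 0.976

Indifference means u(7930) = δ^3 · u(8939), so δ^3 = u(7930)/u(8939).
Since u(x) = x^0.6, δ^3 = (7930/8939)^0.6 = 0.88712^0.6 = 0.93066.
Taking the cube root: δ = 0.93066^(1/3) ≈ 0.976.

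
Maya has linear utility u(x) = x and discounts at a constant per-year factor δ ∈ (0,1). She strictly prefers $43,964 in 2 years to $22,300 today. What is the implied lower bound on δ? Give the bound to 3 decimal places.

Under u(x) = x this choice says 22300 < δ^2·43964.
Dividing by 43964: δ^2 > 0.50723. Both sides are positive, so the square root keeps the direction.
δ > 0.50723^(1/2) = 0.712.

δ > 0.712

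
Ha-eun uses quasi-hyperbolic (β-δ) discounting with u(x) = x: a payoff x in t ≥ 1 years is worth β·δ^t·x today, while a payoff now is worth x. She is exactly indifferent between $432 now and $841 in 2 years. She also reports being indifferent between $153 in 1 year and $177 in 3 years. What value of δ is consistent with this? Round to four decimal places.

Both payoffs in the second observation are in the future, so β drops out: δ^1·153 = δ^3·177 ⇒ δ^2 = 153/177 = 0.86441, so δ = 0.92973.

δ ≈ 0.9297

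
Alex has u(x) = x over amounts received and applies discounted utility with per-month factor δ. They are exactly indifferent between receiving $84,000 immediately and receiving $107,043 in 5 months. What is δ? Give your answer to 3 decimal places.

The payoff in 5 months is discounted by δ^5, so u(84000) = δ^5·u(107043) and δ^5 = u(84000)/u(107043).
With u(x) = x: δ^5 = 84000/107043 = 0.78473.
Taking the 5th root: δ = 0.78473^(1/5) ≈ 0.953.

δ ≈ 0.953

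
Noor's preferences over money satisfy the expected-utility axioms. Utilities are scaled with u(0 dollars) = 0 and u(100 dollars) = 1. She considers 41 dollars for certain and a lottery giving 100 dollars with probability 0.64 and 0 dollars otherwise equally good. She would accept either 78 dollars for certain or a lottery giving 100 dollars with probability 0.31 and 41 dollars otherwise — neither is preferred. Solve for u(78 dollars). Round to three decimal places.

0.752

The first gamble pins u(41 dollars): it must equal 0.64·1 + 0.36·0 = 0.64.
Chaining: u(78 dollars) = 0.31·1.00 + 0.69·0.64 = 0.7516.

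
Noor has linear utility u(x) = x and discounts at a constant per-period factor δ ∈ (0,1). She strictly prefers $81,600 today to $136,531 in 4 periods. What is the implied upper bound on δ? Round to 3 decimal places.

The preference means 81600 > δ^4·136531.
So δ^4 < 81600/136531 = 0.59767; taking the 4th root of both positive sides preserves the inequality.
δ < 0.59767^(1/4) = 0.879.

δ < 0.879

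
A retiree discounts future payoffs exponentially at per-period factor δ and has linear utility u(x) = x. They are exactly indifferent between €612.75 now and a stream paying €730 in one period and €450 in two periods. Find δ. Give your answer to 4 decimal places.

δ ≈ 0.6100

Equating present values: 612.75 = 730δ + 450δ².
Rearranged: 450δ² + 730δ − 612.75 = 0.
By the quadratic formula (taking the positive root), δ = (−730 + √1635850.00) / 900 ≈ 0.6100.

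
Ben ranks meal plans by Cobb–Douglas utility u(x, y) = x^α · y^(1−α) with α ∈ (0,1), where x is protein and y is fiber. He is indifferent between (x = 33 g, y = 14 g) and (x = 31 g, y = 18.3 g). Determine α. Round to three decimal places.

α ≈ 0.811

The Cobb–Douglas utilities coincide, so 33^α·14^(1−α) = 31^α·18.3^(1−α).
Taking logs: α·ln 33 + (1−α)·ln 14 = α·ln 31 + (1−α)·ln 18.3, i.e. α·0.062520 = (1−α)·0.267844.
With A = 0.062520 and B = 0.267844: α·A = (1−α)·B, so α = B/(A+B) = 0.267844/0.330364 ≈ 0.811.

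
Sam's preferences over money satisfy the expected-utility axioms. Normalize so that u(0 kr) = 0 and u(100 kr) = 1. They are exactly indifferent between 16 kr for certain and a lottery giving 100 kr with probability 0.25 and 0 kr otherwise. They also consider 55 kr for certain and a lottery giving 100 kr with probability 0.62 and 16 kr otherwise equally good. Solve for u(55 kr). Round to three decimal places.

From the first indifference, u(16 kr) = 0.25·u(100 kr) + 0.75·u(0 kr) = 0.25·1 + 0.75·0 = 0.25.
Then u(55 kr) = 0.62·u(100 kr) + 0.38·u(16 kr) = 0.62·1.00 + 0.38·0.25 = 0.7150.

0.715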